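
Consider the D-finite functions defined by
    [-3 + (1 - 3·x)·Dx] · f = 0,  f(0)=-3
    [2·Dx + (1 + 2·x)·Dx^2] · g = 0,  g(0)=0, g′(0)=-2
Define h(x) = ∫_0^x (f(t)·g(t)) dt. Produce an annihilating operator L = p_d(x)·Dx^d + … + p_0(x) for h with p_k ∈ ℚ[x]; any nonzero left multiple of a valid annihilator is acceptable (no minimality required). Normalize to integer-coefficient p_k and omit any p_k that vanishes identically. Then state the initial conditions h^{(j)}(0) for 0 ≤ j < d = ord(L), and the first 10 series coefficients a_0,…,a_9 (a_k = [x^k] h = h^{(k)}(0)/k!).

f: a_k = -3, -9, -27, -81, -243, -729, -2187, -6561, -19683, -59049, …
g: a_k = 0, -2, 2, -8/3, 4, -32/5, 32/3, -128/7, 32, -512/9, …
Sym-product of L_f,L_g gives L₀ (≤ ord 2).
h=∫h₀ ⇒ L = L₀·Dx.
L = 6·Dx + (4 + 18·x)·Dx^2 + (-1 + x + 6·x^2)·Dx^3  (order 3).
h: a_k = 0, 0, 3, 4, 11, 24, 316/5, 5528/35, 14751/35, 116888/105, …
ICs: h(0) = 0, h′(0) = 0, h′′(0) = 6.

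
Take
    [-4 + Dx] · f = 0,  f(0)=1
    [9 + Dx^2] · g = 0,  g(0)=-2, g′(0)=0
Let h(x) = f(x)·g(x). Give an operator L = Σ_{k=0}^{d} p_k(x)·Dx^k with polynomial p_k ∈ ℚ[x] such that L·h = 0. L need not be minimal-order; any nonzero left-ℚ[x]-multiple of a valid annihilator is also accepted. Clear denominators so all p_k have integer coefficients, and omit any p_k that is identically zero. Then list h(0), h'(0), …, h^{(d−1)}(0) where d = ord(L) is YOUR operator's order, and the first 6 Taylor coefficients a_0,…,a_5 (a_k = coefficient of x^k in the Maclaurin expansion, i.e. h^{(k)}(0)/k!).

L = 25 - 8·Dx + Dx^2  (order 2).
h: a_k = -2, -8, -7, 44/3, 527/12, 779/15, …
ICs: h(0) = -2, h′(0) = -8.

f: a_k = 1, 4, 8, 32/3, 32/3, 128/15, …
g: a_k = -2, 0, 9, 0, -27/4, 0, …
Product ⇒ symmetric product L₀, ord ≤ 2.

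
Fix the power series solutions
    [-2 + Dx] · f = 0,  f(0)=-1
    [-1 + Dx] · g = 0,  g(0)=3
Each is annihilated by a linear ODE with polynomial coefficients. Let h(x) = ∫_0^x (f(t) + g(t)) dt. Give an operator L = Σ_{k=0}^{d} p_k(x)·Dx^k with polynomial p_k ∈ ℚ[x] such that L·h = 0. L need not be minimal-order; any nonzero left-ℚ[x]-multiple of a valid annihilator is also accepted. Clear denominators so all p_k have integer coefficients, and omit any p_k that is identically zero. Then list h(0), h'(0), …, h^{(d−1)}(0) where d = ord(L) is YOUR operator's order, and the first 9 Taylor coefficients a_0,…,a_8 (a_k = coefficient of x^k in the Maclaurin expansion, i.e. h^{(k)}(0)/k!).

f: a_k = -1, -2, -2, -4/3, -2/3, -4/15, -4/45, -8/315, -2/315, …
g: a_k = 3, 3, 3/2, 1/2, 1/8, 1/40, 1/240, 1/1680, 1/13440, …
f+g: L₀ = lclm(L_f,L_g), ord ≤ 1+1.
Integrate: L := L₀·Dx.
L = 2·Dx - 3·Dx^2 + Dx^3  (order 3).
h: a_k = 0, 2, 1/2, -1/6, -5/24, -13/120, -29/720, -61/5040, -25/8064, …
ICs: h(0) = 0, h′(0) = 2, h′′(0) = 1.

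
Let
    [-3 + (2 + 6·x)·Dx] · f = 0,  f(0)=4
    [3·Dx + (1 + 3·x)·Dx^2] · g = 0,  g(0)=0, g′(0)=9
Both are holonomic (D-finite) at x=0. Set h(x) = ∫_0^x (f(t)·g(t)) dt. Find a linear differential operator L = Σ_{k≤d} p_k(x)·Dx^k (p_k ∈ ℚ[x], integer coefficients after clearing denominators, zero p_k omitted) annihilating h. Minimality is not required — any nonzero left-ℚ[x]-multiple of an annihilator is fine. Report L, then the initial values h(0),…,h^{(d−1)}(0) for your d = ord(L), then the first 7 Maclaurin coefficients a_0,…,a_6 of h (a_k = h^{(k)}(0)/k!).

f: a_k = 4, 6, -9/2, 27/4, -405/32, 1701/64, -15309/256, …
g: a_k = 0, 9, -27/2, 27, -243/4, 729/5, -729/2, …
h₀=f·g: eliminate ⇒ L₀, order ≤ 1·2.
h=∫₀ˣh₀: take L = L₀·Dx.
L = 9·Dx + (4 + 24·x + 36·x^2)·Dx^3  (order 3).
h: a_k = 0, 0, 18, 0, -27/8, 81/10, -5751/320, …
ICs: h(0) = 0, h′(0) = 0, h′′(0) = 36.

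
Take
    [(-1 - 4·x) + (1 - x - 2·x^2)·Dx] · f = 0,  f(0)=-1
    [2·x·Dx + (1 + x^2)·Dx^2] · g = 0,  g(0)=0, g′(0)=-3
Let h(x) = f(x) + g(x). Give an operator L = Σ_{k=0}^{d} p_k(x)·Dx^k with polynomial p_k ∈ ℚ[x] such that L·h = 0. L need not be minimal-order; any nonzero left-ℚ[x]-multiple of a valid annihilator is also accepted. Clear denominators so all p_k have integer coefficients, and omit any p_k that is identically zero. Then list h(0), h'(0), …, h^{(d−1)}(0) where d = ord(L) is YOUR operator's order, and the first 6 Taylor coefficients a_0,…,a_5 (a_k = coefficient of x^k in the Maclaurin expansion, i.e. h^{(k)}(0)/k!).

f: a_k = -1, -1, -3, -5, -11, -21, …
g: a_k = 0, -3, 0, 1, 0, -3/5, …
f+g: L₀ = lclm(L_f,L_g), ord ≤ 1+2.
L = (-6 + 24·x + 162·x^2 + 240·x^3 + 384·x^4 + 48·x^6)·Dx + (16 + 74·x + 88·x^2 + 226·x^3 + 212·x^4 + 304·x^5 + 12·x^6 + 48·x^7)·Dx^2 + (-3 - 4·x - 8·x^2 + 28·x^3 + 27·x^4 + 36·x^5 + 40·x^6 + 4·x^7 + 8·x^8)·Dx^3  (order 3).
h: a_k = -1, -4, -3, -4, -11, -108/5, …
ICs: h(0) = -1, h′(0) = -4, h′′(0) = -6.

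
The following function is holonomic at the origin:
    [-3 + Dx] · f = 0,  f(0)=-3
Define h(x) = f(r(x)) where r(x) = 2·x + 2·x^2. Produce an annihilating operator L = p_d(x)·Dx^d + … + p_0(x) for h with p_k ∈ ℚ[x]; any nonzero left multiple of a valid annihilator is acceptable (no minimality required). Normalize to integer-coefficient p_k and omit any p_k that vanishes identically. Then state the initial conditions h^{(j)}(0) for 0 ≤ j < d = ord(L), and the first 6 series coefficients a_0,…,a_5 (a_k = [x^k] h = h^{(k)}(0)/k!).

f: a_k = -3, -9, -27/2, -27/2, -81/8, -243/40, …
L₀ from L_f via x↦r, Dx↦r'^{-1}Dx.
L = (-6 - 12·x) + Dx  (order 1).
h: a_k = -3, -18, -72, -216, -540, -5832/5, …
ICs: h(0) = -3.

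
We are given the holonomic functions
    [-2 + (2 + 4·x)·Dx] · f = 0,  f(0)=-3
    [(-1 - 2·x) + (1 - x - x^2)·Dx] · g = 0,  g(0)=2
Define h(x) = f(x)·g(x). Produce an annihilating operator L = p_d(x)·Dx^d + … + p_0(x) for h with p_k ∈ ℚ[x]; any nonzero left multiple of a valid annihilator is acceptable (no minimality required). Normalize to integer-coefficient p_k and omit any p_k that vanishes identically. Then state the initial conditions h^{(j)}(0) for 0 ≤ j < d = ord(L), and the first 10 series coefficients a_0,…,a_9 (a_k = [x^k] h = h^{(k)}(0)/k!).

f: a_k = -3, -3, 3/2, -3/2, 15/8, -21/8, 63/16, -99/16, 1287/128, -2145/128, …
g: a_k = 2, 2, 4, 6, 10, 16, 26, 42, 68, 110, …
f·g: L₀ = L_f ⊗_s L_g, ord ≤ 1·1.
L = (2 + 3·x + 3·x^2) + (-1 - x + 3·x^2 + 2·x^3)·Dx  (order 1).
h: a_k = -6, -12, -15, -30, -165/4, -153/2, -879/8, -795/4, -18465/64, -16665/32, …
ICs: h(0) = -6.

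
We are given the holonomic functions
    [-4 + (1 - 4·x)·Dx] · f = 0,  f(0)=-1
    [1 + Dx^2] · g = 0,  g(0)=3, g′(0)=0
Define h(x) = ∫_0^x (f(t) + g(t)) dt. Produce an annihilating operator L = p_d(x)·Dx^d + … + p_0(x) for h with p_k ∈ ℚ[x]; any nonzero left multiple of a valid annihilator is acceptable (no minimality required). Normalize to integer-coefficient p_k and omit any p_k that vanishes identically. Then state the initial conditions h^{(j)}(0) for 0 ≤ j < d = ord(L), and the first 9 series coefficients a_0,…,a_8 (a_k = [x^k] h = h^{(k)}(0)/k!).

L = (388 - 32·x + 64·x^2)·Dx + (-33 + 140·x - 48·x^2 + 64·x^3)·Dx^2 + (388 - 32·x + 64·x^2)·Dx^3 + (-33 + 140·x - 48·x^2 + 64·x^3)·Dx^4  (order 4).
h: a_k = 0, 2, -2, -35/6, -16, -2047/40, -512/3, -983041/1680, -2048, …
ICs: h(0) = 0, h′(0) = 2, h′′(0) = -4, h′′′(0) = -35.

f: a_k = -1, -4, -16, -64, -256, -1024, -4096, -16384, -65536, …
g: a_k = 3, 0, -3/2, 0, 1/8, 0, -1/240, 0, 1/13440, …
h₀=f+g: left-lcm gives L₀, ord ≤ 3.
h=∫h₀ ⇒ L = L₀·Dx.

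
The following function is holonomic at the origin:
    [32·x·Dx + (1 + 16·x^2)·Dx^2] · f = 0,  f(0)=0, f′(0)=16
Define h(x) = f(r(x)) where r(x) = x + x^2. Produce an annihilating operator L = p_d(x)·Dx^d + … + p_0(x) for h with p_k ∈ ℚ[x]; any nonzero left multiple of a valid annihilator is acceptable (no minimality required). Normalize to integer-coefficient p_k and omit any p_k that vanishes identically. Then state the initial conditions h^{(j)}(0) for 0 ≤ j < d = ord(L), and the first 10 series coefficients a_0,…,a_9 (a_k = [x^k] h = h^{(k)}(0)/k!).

L = (-2 + 32·x + 128·x^2 + 192·x^3 + 96·x^4)·Dx + (1 + 2·x + 16·x^2 + 64·x^3 + 80·x^4 + 32·x^5)·Dx^2  (order 2).
h: a_k = 0, 16, 16, -256/3, -256, 2816/5, 12032/3, -8192/7, -57344, -684032/9, …
ICs: h(0) = 0, h′(0) = 16.

f: a_k = 0, 16, 0, -256/3, 0, 4096/5, 0, -65536/7, 0, 1048576/9, …
Substitute x→r, Dx→(1/r')Dx; clear ⇒ L₀.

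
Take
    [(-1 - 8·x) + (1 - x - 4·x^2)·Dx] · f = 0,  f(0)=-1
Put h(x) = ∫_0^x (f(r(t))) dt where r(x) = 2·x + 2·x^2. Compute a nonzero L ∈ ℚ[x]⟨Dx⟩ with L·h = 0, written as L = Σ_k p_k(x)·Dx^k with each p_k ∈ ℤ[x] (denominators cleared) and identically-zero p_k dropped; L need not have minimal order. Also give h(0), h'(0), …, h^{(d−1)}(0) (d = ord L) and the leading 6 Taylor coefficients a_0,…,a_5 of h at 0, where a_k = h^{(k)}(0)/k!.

L = (2 + 36·x + 96·x^2 + 64·x^3)·Dx + (-1 + 2·x + 18·x^2 + 32·x^3 + 16·x^4)·Dx^2  (order 2).
h: a_k = 0, -1, -1, -22/3, -28, -140, …
ICs: h(0) = 0, h′(0) = -1.

f: a_k = -1, -1, -5, -9, -29, -65, …
f∘r: x↦r, Dx↦Dx/r' in L_f ⇒ L₀.
h=∫h₀ ⇒ L = L₀·Dx.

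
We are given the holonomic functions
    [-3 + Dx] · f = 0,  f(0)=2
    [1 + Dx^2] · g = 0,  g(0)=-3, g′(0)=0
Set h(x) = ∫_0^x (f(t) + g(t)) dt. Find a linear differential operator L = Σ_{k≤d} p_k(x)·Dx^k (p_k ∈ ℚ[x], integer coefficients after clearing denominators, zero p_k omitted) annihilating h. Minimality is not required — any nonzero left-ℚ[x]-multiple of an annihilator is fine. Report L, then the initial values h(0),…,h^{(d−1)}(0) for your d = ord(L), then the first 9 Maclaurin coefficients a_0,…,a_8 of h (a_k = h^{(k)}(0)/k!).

L = -3·Dx + Dx^2 - 3·Dx^3 + Dx^4  (order 4).
h: a_k = 0, -1, 3, 7/2, 9/4, 53/40, 27/40, 487/1680, 243/2240, …
ICs: h(0) = 0, h′(0) = -1, h′′(0) = 6, h′′′(0) = 21.

f: a_k = 2, 6, 9, 9, 27/4, 81/20, 81/40, 243/280, 729/2240, …
g: a_k = -3, 0, 3/2, 0, -1/8, 0, 1/240, 0, -1/13440, …
h₀=f+g: left-lcm gives L₀, ord ≤ 3.
∫: right-multiply L₀ by Dx.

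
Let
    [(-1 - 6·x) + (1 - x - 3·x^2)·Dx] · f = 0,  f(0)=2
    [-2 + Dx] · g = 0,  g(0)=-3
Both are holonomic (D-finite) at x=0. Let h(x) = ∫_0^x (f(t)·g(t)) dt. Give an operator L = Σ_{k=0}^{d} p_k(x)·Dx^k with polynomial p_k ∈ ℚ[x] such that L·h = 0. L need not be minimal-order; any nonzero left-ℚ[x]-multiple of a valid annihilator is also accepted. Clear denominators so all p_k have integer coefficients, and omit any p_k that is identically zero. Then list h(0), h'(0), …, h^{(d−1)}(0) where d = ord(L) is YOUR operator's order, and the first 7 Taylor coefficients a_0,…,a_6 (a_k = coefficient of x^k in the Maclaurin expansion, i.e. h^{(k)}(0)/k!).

f: a_k = 2, 2, 8, 14, 38, 80, 194, …
g: a_k = -3, -6, -6, -4, -2, -4/5, -4/15, …
h₀=f·g: eliminate ⇒ L₀, order ≤ 1·1.
h=∫₀ˣh₀: take L = L₀·Dx.
L = (3 + 4·x - 6·x^2)·Dx + (-1 + x + 3·x^2)·Dx^2  (order 2).
h: a_k = 0, -6, -9, -16, -55/2, -258/5, -1474/15, …
ICs: h(0) = 0, h′(0) = -6.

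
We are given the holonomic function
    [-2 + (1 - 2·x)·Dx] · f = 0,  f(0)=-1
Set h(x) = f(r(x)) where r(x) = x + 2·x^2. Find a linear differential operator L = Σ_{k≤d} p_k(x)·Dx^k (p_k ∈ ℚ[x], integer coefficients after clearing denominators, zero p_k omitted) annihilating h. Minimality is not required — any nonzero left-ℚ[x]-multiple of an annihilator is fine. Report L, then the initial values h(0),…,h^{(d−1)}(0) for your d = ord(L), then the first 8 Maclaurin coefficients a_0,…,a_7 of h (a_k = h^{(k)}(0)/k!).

L = (2 + 8·x) + (-1 + 2·x + 4·x^2)·Dx  (order 1).
h: a_k = -1, -2, -8, -24, -80, -256, -832, -2688, …
ICs: h(0) = -1.

f: a_k = -1, -2, -4, -8, -16, -32, -64, -128, …
Substitute x→r, Dx→(1/r')Dx; clear ⇒ L₀.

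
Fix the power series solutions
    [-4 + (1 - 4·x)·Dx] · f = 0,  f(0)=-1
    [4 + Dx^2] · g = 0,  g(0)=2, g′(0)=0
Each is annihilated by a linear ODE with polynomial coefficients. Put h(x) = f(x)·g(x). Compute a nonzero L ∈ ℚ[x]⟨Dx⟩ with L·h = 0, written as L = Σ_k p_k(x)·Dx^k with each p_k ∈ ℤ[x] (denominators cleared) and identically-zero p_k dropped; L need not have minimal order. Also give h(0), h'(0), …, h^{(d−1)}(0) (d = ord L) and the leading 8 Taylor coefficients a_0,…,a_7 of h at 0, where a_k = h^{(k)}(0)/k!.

L = (-4 + 16·x) + 8·Dx + (-1 + 4·x)·Dx^2  (order 2).
h: a_k = -2, -8, -28, -112, -1348/3, -5392/3, -323512/45, -1294048/45, …
ICs: h(0) = -2, h′(0) = -8.

f: a_k = -1, -4, -16, -64, -256, -1024, -4096, -16384, …
g: a_k = 2, 0, -4, 0, 4/3, 0, -8/45, 0, …
f·g: L₀ = L_f ⊗_s L_g, ord ≤ 1·2.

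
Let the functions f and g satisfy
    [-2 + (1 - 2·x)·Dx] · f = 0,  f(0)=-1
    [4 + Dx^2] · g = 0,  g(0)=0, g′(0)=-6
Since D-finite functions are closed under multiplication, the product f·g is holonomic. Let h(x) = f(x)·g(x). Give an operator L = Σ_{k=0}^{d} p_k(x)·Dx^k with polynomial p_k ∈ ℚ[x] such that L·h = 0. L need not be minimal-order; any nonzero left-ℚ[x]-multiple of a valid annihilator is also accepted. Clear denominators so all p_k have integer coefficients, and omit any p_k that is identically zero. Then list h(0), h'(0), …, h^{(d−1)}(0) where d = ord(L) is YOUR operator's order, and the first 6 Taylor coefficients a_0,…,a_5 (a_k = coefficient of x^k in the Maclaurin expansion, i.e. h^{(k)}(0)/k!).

L = (-4 + 8·x) + 4·Dx + (-1 + 2·x)·Dx^2  (order 2).
h: a_k = 0, 6, 12, 20, 40, 404/5, …
ICs: h(0) = 0, h′(0) = 6.

f: a_k = -1, -2, -4, -8, -16, -32, …
g: a_k = 0, -6, 0, 4, 0, -4/5, …
f·g: L₀ = L_f ⊗_s L_g, ord ≤ 1·2.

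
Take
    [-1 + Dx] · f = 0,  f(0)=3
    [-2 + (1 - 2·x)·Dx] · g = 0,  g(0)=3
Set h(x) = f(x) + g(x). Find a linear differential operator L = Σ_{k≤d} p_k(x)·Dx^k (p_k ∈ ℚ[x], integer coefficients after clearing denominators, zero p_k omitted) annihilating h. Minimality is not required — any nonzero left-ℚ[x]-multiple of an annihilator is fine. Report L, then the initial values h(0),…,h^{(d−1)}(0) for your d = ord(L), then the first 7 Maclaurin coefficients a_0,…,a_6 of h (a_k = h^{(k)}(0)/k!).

L = (6 + 4·x) + (-7 - 4·x + 4·x^2)·Dx + (1 - 4·x^2)·Dx^2  (order 2).
h: a_k = 6, 9, 27/2, 49/2, 385/8, 3841/40, 46081/240, …
ICs: h(0) = 6, h′(0) = 9.

f: a_k = 3, 3, 3/2, 1/2, 1/8, 1/40, 1/240, …
g: a_k = 3, 6, 12, 24, 48, 96, 192, …
Sum ⇒ L₀ = lclm(L_f,L_g) in ℚ(x)⟨Dx⟩.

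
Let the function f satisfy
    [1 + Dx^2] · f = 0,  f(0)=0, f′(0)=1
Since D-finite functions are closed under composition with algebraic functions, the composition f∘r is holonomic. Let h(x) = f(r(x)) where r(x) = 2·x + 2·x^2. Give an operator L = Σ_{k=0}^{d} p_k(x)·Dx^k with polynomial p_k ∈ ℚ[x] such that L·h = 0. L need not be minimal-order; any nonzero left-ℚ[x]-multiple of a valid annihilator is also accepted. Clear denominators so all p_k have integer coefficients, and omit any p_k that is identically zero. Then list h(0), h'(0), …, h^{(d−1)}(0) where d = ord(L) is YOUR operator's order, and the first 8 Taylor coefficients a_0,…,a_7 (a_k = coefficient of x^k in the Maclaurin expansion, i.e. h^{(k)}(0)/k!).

f: a_k = 0, 1, 0, -1/6, 0, 1/120, 0, -1/5040, …
Change of var in L_f (x↦r) gives L₀.
L = (4 + 24·x + 48·x^2 + 32·x^3) - 2·Dx + (1 + 2·x)·Dx^2  (order 2).
h: a_k = 0, 2, 2, -4/3, -4, -56/15, 0, 832/315, …
ICs: h(0) = 0, h′(0) = 2.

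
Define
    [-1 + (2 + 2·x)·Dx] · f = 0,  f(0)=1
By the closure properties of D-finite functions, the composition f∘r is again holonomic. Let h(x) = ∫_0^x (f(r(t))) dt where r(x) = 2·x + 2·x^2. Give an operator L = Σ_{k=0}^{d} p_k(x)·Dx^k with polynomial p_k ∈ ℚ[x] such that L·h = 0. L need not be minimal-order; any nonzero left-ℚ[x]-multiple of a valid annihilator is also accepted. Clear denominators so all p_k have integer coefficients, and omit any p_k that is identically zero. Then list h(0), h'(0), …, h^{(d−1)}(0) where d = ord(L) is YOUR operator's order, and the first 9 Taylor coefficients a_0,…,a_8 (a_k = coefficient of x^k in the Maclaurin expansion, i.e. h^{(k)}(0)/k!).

f: a_k = 1, 1/2, -1/8, 1/16, -5/128, 7/256, -21/1024, 33/2048, -429/32768, …
Change of var in L_f (x↦r) gives L₀.
h=∫₀ˣh₀: take L = L₀·Dx.
L = (-1 - 2·x)·Dx + (1 + 2·x + 2·x^2)·Dx^2  (order 2).
h: a_k = 0, 1, 1/2, 1/6, -1/8, 3/40, -1/48, -3/112, 7/128, …
ICs: h(0) = 0, h′(0) = 1.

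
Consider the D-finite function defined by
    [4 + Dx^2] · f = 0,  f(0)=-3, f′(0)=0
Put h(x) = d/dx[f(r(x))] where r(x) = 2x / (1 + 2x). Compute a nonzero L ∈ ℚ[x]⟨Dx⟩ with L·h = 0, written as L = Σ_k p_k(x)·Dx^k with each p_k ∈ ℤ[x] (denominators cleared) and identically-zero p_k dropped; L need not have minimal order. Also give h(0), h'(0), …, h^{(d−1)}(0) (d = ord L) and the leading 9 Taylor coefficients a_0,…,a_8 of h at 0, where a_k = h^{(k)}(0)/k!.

L = (40 + 96·x + 96·x^2) + (12 + 72·x + 144·x^2 + 96·x^3)·Dx + (1 + 8·x + 24·x^2 + 32·x^3 + 16·x^4)·Dx^2  (order 2).
h: a_k = 0, 48, -288, 1024, -2560, 19712/5, 10752/5, -4820992/105, 7938048/35, …
ICs: h(0) = 0, h′(0) = 48.

f: a_k = -3, 0, 6, 0, -2, 0, 4/15, 0, -2/105, …
f∘r: x↦r, Dx↦Dx/r' in L_f ⇒ L₀.
h=h₀': d/dx-closure on L₀ ⇒ L.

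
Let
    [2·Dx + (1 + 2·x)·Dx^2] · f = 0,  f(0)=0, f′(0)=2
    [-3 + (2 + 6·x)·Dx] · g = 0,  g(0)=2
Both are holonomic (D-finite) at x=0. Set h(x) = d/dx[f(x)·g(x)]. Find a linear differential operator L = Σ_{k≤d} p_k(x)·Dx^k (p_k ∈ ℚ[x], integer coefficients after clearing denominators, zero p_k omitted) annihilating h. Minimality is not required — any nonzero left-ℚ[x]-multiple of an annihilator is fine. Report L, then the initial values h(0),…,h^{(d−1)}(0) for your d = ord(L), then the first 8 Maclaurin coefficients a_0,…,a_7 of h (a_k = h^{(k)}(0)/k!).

f: a_k = 0, 2, -2, 8/3, -4, 32/5, -32/3, 128/7, …
g: a_k = 2, 3, -9/4, 27/8, -405/64, 1701/128, -15309/512, 72171/1024, …
Sym-product of L_f,L_g gives L₀ (≤ ord 2).
Differentiate: ansatz ord ≤ ord L₀ ⇒ L.
L = (39 + 180·x + 108·x^2) + (116 + 756·x + 1512·x^2 + 864·x^3)·Dx + (20 + 184·x + 612·x^2 + 864·x^3 + 432·x^4)·Dx^2  (order 2).
h: a_k = 4, 4, -31/2, 45, -3937/32, 52897/160, -1134179/1280, 5339567/2240, …
ICs: h(0) = 4, h′(0) = 4.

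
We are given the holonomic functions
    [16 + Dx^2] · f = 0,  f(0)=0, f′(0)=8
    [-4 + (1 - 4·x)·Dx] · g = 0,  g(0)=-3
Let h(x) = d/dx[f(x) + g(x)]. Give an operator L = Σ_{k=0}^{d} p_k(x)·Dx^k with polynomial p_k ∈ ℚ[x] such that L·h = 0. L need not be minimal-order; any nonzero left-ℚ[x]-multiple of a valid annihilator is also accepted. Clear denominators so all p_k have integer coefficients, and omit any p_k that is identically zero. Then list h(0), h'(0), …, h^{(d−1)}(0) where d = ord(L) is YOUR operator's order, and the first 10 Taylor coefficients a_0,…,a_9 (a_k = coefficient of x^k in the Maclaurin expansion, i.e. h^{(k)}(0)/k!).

L = (1664 - 1024·x + 2048·x^2) + (-112 + 576·x - 768·x^2 + 1024·x^3)·Dx + (104 - 64·x + 128·x^2)·Dx^2 + (-7 + 36·x - 48·x^2 + 64·x^3)·Dx^3  (order 3).
h: a_k = -4, -96, -640, -3072, -45824/3, -73728, -15484928/45, -1572864, -2229530624/315, -31457280, …
ICs: h(0) = -4, h′(0) = -96, h′′(0) = -1280.

f: a_k = 0, 8, 0, -64/3, 0, 256/15, 0, -2048/315, 0, 4096/2835, …
g: a_k = -3, -12, -48, -192, -768, -3072, -12288, -49152, -196608, -786432, …
Sum ⇒ L₀ = lclm(L_f,L_g) in ℚ(x)⟨Dx⟩.
h=h₀': d/dx-closure on L₀ ⇒ L.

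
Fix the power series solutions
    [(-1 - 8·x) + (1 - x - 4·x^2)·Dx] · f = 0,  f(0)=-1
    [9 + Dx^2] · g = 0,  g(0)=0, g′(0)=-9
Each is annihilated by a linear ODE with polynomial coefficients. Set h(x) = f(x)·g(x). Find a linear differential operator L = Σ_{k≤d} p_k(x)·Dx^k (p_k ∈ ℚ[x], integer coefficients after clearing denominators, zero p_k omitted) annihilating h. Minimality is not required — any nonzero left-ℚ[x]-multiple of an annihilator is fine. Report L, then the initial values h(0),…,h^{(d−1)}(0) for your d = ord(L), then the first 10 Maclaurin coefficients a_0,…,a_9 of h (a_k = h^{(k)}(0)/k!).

L = (-1 + 9·x + 36·x^2) + (2 + 16·x)·Dx + (-1 + x + 4·x^2)·Dx^2  (order 2).
h: a_k = 0, 9, 9, 63/2, 135/2, 7983/40, 18783/40, 709281/560, 1761129/560, 36786753/4480, …
ICs: h(0) = 0, h′(0) = 9.

f: a_k = -1, -1, -5, -9, -29, -65, -181, -441, -1165, -2929, …
g: a_k = 0, -9, 0, 27/2, 0, -243/40, 0, 729/560, 0, -729/4480, …
L₀ := L_f ⊗_s L_g (sym. prod.), ord ≤ 2.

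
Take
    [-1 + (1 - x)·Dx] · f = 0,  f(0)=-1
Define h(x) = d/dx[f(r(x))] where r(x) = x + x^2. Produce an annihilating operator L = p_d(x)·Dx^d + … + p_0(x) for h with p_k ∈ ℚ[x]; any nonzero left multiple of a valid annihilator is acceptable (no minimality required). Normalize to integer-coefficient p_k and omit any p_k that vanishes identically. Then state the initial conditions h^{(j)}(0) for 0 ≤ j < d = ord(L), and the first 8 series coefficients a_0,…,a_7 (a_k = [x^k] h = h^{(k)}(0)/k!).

f: a_k = -1, -1, -1, -1, -1, -1, -1, -1, …
h₀=f(r): pull back L_f along r ⇒ L₀.
h₀' ⇒ L via d/dx closure of L₀.
L = (4 + 6·x + 6·x^2) + (-1 - x + 3·x^2 + 2·x^3)·Dx  (order 1).
h: a_k = -1, -4, -9, -20, -40, -78, -147, -272, …
ICs: h(0) = -1.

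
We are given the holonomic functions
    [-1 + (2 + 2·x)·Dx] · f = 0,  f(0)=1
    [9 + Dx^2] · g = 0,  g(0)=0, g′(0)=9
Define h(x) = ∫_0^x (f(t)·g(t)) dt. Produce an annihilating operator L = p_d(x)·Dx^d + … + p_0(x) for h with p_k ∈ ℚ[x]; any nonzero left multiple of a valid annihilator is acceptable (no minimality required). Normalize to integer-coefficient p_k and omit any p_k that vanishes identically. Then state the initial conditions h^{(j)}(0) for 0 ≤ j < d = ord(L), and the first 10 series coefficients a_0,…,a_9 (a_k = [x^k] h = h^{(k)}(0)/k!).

L = (39 + 72·x + 36·x^2)·Dx + (-4 - 4·x)·Dx^2 + (4 + 8·x + 4·x^2)·Dx^3  (order 3).
h: a_k = 0, 0, 9/2, 3/2, -117/32, -99/80, 1581/1280, 3123/8960, -61587/286720, -789/14336, …
ICs: h(0) = 0, h′(0) = 0, h′′(0) = 9.

f: a_k = 1, 1/2, -1/8, 1/16, -5/128, 7/256, -21/1024, 33/2048, -429/32768, 715/65536, …
g: a_k = 0, 9, 0, -27/2, 0, 243/40, 0, -729/560, 0, 729/4480, …
Sym-product of L_f,L_g gives L₀ (≤ ord 2).
h=∫₀ˣh₀: take L = L₀·Dx.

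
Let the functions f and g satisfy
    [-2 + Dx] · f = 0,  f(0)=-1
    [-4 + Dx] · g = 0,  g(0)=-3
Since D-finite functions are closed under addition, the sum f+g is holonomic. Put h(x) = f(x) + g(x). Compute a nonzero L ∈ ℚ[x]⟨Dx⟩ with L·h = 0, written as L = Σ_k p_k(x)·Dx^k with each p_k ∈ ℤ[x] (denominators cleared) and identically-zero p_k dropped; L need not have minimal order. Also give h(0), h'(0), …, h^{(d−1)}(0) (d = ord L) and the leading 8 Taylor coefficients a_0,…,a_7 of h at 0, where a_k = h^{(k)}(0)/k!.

f: a_k = -1, -2, -2, -4/3, -2/3, -4/15, -4/45, -8/315, …
g: a_k = -3, -12, -24, -32, -32, -128/5, -256/15, -1024/105, …
Sum ⇒ L₀ = lclm(L_f,L_g) in ℚ(x)⟨Dx⟩.
L = 8 - 6·Dx + Dx^2  (order 2).
h: a_k = -4, -14, -26, -100/3, -98/3, -388/15, -772/45, -88/9, …
ICs: h(0) = -4, h′(0) = -14.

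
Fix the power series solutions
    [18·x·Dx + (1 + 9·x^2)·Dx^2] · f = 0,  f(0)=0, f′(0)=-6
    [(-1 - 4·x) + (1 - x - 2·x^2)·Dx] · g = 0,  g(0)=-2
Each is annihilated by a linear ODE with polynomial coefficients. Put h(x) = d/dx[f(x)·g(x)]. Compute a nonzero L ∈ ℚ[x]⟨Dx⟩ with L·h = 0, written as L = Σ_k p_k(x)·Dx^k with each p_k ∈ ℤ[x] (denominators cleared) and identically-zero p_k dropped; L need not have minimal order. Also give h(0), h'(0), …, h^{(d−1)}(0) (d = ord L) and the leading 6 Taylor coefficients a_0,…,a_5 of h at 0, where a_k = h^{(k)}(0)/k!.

L = (-30 + 2106·x^2 + 3888·x^3 + 11664·x^4) + (15 + 78·x + 27·x^2 + 306·x^3 + 3888·x^4 + 7776·x^5)·Dx + (-2 - 7·x - 59·x^2 + 9·x^3 - 261·x^4 + 648·x^5 + 972·x^6)·Dx^2  (order 2).
h: a_k = 12, 24, 0, 96, 1092, 7992/5, …
ICs: h(0) = 12, h′(0) = 24.

f: a_k = 0, -6, 0, 18, 0, -486/5, …
g: a_k = -2, -2, -6, -10, -22, -42, …
h₀=f·g: eliminate ⇒ L₀, order ≤ 2·1.
h=h₀': d/dx-closure on L₀ ⇒ L.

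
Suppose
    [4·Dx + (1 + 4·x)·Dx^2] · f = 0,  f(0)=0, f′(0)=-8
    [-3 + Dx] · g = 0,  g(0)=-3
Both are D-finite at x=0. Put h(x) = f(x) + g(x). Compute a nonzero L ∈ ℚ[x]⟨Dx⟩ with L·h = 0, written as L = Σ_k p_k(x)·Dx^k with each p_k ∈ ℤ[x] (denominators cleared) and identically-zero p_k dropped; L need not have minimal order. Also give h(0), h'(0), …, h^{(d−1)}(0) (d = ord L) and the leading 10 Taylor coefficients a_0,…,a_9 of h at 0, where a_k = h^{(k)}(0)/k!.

f: a_k = 0, -8, 16, -128/3, 128, -2048/5, 4096/3, -32768/7, 16384, -524288/9, …
g: a_k = -3, -9, -27/2, -27/2, -81/8, -243/40, -243/80, -729/560, -2187/4480, -729/4480, …
Sum ⇒ L₀ = lclm(L_f,L_g) in ℚ(x)⟨Dx⟩.
L = (-132 - 144·x)·Dx + (23 - 72·x - 144·x^2)·Dx^2 + (7 + 40·x + 48·x^2)·Dx^3  (order 3).
h: a_k = -3, -17, 5/2, -337/6, 943/8, -16627/40, 326951/240, -2622169/560, 73398133/4480, -2348816801/40320, …
ICs: h(0) = -3, h′(0) = -17, h′′(0) = 5.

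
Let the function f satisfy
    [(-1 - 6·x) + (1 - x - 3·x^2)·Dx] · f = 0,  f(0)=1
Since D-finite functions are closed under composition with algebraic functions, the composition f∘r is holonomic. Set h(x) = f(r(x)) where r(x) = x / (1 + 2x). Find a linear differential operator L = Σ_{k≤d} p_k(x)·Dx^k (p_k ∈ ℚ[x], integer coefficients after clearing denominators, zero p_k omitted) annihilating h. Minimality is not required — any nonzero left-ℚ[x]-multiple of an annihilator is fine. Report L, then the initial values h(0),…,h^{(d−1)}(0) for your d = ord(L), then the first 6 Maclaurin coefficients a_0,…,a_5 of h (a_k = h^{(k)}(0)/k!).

f: a_k = 1, 1, 4, 7, 19, 40, …
Change of var in L_f (x↦r) gives L₀.
L = (1 + 8·x) + (-1 - 5·x - 5·x^2 + 2·x^3)·Dx  (order 1).
h: a_k = 1, 1, 2, -5, 17, -56, …
ICs: h(0) = 1.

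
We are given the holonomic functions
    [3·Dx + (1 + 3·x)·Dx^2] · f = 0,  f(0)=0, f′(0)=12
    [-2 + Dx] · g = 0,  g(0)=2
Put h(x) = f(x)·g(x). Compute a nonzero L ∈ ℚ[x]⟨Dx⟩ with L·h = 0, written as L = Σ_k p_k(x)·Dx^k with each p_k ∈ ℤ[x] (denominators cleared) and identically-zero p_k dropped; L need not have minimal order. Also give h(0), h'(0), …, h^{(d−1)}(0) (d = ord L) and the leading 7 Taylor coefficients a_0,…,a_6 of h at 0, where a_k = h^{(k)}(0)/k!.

L = (-2 + 12·x) + (-1 - 12·x)·Dx + (1 + 3·x)·Dx^2  (order 2).
h: a_k = 0, 24, 12, 48, -58, 884/5, -440, …
ICs: h(0) = 0, h′(0) = 24.

f: a_k = 0, 12, -18, 36, -81, 972/5, -486, …
g: a_k = 2, 4, 4, 8/3, 4/3, 8/15, 8/45, …
f·g: L₀ = L_f ⊗_s L_g, ord ≤ 2·1.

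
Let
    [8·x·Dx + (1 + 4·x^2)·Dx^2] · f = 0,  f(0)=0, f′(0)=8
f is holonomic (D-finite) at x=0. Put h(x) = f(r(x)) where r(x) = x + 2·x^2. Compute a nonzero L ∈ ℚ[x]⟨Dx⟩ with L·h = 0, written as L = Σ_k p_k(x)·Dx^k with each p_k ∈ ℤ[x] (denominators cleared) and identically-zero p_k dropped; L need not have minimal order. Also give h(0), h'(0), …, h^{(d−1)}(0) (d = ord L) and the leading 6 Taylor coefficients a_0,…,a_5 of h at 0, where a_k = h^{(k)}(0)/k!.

L = (-4 + 8·x + 64·x^2 + 192·x^3 + 192·x^4)·Dx + (1 + 4·x + 4·x^2 + 32·x^3 + 80·x^4 + 64·x^5)·Dx^2  (order 2).
h: a_k = 0, 8, 16, -32/3, -64, -512/5, …
ICs: h(0) = 0, h′(0) = 8.

f: a_k = 0, 8, 0, -32/3, 0, 128/5, …
L₀ from L_f via x↦r, Dx↦r'^{-1}Dx.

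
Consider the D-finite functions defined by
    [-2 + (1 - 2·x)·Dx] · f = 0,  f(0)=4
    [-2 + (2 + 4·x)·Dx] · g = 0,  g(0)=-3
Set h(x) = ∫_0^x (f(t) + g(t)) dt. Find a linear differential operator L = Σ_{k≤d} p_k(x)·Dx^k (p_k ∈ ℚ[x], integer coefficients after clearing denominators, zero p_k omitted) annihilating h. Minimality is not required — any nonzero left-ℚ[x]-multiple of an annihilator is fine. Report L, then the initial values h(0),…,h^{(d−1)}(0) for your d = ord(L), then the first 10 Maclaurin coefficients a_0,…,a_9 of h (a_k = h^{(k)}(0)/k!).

L = (-10 - 12·x)·Dx + (9 + 28·x + 36·x^2)·Dx^2 + (-1 - 6·x + 4·x^2 + 24·x^3)·Dx^3  (order 3).
h: a_k = 0, 1, 5/2, 35/6, 61/8, 527/40, 1003/48, 4159/112, 8093/128, 132359/1152, …
ICs: h(0) = 0, h′(0) = 1, h′′(0) = 5.

f: a_k = 4, 8, 16, 32, 64, 128, 256, 512, 1024, 2048, …
g: a_k = -3, -3, 3/2, -3/2, 15/8, -21/8, 63/16, -99/16, 1287/128, -2145/128, …
h₀=f+g: left-lcm gives L₀, ord ≤ 2.
h=∫h₀ ⇒ L = L₀·Dx.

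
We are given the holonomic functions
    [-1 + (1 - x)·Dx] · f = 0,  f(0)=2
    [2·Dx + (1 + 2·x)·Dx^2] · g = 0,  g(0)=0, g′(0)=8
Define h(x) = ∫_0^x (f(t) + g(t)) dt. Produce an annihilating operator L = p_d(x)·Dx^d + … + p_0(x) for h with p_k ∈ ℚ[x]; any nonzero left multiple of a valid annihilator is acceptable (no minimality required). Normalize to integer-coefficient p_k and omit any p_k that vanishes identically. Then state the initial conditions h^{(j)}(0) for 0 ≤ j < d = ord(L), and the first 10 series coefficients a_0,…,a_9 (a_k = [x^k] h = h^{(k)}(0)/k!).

L = (14 + 4·x)·Dx^2 + (-1 + 20·x + 8·x^2)·Dx^3 + (-2 - 3·x + 3·x^2 + 2·x^3)·Dx^4  (order 4).
h: a_k = 0, 2, 5, -2, 19/6, -14/5, 23/5, -122/21, 263/28, -14, …
ICs: h(0) = 0, h′(0) = 2, h′′(0) = 10, h′′′(0) = -12.

f: a_k = 2, 2, 2, 2, 2, 2, 2, 2, 2, 2, …
g: a_k = 0, 8, -8, 32/3, -16, 128/5, -128/3, 512/7, -128, 2048/9, …
h₀=f+g: left-lcm gives L₀, ord ≤ 3.
∫: right-multiply L₀ by Dx.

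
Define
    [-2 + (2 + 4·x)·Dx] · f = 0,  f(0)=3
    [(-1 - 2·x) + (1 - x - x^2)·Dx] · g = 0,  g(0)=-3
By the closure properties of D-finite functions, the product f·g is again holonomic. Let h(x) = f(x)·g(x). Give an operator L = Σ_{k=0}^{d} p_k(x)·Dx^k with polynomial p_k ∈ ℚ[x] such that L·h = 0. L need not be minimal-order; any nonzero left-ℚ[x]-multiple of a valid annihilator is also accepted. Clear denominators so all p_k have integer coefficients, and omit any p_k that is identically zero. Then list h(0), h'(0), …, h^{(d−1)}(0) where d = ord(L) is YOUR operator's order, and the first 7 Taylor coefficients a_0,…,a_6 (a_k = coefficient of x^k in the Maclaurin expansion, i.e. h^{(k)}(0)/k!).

L = (2 + 3·x + 3·x^2) + (-1 - x + 3·x^2 + 2·x^3)·Dx  (order 1).
h: a_k = -9, -18, -45/2, -45, -495/8, -459/4, -2637/16, …
ICs: h(0) = -9.

f: a_k = 3, 3, -3/2, 3/2, -15/8, 21/8, -63/16, …
g: a_k = -3, -3, -6, -9, -15, -24, -39, …
h₀=f·g: eliminate ⇒ L₀, order ≤ 1·1.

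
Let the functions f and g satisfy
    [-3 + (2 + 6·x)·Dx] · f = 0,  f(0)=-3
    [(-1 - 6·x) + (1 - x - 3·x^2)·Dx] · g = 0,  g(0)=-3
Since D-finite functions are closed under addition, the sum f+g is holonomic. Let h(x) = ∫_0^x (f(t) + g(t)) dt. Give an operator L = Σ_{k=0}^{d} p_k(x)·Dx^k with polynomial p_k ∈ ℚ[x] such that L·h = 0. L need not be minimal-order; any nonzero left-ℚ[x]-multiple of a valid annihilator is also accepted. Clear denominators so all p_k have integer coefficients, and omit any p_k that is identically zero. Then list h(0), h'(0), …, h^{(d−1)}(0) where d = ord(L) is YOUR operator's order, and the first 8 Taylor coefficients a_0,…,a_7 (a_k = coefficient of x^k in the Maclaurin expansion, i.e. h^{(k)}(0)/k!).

L = (57 + 297·x + 567·x^2 + 810·x^3)·Dx + (-41 - 246·x - 891·x^2 - 1998·x^3 - 2025·x^4)·Dx^2 + (-2 + 38·x + 186·x^2 - 54·x^3 - 918·x^4 - 810·x^5)·Dx^3  (order 3).
h: a_k = 0, -6, -15/4, -23/8, -417/64, -6081/640, -11941/512, -252057/7168, …
ICs: h(0) = 0, h′(0) = -6, h′′(0) = -15/2.

f: a_k = -3, -9/2, 27/8, -81/16, 1215/128, -5103/256, 45927/1024, -216513/2048, …
g: a_k = -3, -3, -12, -21, -57, -120, -291, -651, …
L₀ := lclm(L_f,L_g); ord L₀ ≤ 1+1.
∫: right-multiply L₀ by Dx.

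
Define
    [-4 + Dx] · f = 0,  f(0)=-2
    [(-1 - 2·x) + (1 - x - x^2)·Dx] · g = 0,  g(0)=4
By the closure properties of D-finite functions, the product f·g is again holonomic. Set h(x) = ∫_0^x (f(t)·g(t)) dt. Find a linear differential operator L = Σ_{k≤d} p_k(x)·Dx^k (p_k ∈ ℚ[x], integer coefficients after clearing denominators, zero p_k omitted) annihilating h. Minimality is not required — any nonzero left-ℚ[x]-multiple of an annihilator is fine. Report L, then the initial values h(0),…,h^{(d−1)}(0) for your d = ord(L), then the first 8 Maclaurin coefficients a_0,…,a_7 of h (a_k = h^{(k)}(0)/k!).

L = (5 - 2·x - 4·x^2)·Dx + (-1 + x + x^2)·Dx^2  (order 2).
h: a_k = 0, -8, -20, -112/3, -178/3, -1304/15, -5552/45, -10984/63, …
ICs: h(0) = 0, h′(0) = -8.

f: a_k = -2, -8, -16, -64/3, -64/3, -256/15, -512/45, -2048/315, …
g: a_k = 4, 4, 8, 12, 20, 32, 52, 84, …
L₀ := L_f ⊗_s L_g (sym. prod.), ord ≤ 1.
∫: right-multiply L₀ by Dx.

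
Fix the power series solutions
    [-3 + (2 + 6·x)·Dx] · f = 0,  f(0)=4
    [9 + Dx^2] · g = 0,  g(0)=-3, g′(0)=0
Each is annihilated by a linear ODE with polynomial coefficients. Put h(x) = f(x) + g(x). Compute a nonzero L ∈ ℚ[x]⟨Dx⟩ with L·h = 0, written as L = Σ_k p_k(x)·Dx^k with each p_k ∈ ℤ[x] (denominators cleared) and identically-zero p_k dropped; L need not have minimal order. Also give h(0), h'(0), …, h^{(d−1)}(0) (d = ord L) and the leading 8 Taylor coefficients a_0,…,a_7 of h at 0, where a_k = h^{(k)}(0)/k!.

f: a_k = 4, 6, -9/2, 27/4, -405/32, 1701/64, -15309/256, 72171/512, …
g: a_k = -3, 0, 27/2, 0, -81/8, 0, 243/80, 0, …
h₀=f+g: left-lcm gives L₀, ord ≤ 3.
L = (-63 - 216·x - 324·x^2) + (18 + 198·x + 648·x^2 + 648·x^3)·Dx + (-7 - 24·x - 36·x^2)·Dx^2 + (2 + 22·x + 72·x^2 + 72·x^3)·Dx^3  (order 3).
h: a_k = 1, 6, 9, 27/4, -729/32, 1701/64, -72657/1280, 72171/512, …
ICs: h(0) = 1, h′(0) = 6, h′′(0) = 18.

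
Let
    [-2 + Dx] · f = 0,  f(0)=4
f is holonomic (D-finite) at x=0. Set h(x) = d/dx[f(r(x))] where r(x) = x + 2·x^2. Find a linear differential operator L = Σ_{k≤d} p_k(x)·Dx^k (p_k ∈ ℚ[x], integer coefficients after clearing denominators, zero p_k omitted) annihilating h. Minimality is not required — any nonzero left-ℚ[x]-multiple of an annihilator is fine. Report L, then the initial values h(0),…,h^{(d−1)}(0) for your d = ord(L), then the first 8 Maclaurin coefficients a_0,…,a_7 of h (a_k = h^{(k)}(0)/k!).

f: a_k = 4, 8, 8, 16/3, 8/3, 16/15, 16/45, 32/315, …
f∘r: x↦r, Dx↦Dx/r' in L_f ⇒ L₀.
h=h₀': d/dx-closure on L₀ ⇒ L.
L = (6 + 16·x + 32·x^2) + (-1 - 4·x)·Dx  (order 1).
h: a_k = 8, 48, 112, 800/3, 432, 10592/15, 41696/45, 126656/105, …
ICs: h(0) = 8.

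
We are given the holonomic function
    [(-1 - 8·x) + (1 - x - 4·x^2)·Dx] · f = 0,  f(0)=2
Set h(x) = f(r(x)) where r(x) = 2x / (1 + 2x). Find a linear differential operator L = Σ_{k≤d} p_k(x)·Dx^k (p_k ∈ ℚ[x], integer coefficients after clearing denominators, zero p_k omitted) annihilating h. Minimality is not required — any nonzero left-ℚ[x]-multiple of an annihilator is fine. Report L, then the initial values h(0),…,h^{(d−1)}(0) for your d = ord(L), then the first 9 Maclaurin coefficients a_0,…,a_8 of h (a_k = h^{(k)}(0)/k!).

L = (2 + 36·x) + (-1 - 4·x + 12·x^2 + 32·x^3)·Dx  (order 1).
h: a_k = 2, 4, 32, 0, 512, -1024, 10240, -36864, 237568, …
ICs: h(0) = 2.

f: a_k = 2, 2, 10, 18, 58, 130, 362, 882, 2330, …
f∘r: x↦r, Dx↦Dx/r' in L_f ⇒ L₀.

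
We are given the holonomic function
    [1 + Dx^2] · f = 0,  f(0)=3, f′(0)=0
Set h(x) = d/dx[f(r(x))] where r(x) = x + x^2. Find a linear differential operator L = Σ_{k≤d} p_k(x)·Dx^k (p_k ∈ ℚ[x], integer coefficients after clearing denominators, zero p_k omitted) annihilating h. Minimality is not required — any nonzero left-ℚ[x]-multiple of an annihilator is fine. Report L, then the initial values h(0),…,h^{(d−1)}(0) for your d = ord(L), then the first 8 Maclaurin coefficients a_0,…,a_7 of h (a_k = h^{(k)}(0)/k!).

L = (13 + 8·x + 24·x^2 + 32·x^3 + 16·x^4) + (-6 - 12·x)·Dx + (1 + 4·x + 4·x^2)·Dx^2  (order 2).
h: a_k = 0, -3, -9, -11/2, 5/2, 179/40, 133/40, 841/1680, …
ICs: h(0) = 0, h′(0) = -3.

f: a_k = 3, 0, -3/2, 0, 1/8, 0, -1/240, 0, …
L₀ from L_f via x↦r, Dx↦r'^{-1}Dx.
Differentiate: ansatz ord ≤ ord L₀ ⇒ L.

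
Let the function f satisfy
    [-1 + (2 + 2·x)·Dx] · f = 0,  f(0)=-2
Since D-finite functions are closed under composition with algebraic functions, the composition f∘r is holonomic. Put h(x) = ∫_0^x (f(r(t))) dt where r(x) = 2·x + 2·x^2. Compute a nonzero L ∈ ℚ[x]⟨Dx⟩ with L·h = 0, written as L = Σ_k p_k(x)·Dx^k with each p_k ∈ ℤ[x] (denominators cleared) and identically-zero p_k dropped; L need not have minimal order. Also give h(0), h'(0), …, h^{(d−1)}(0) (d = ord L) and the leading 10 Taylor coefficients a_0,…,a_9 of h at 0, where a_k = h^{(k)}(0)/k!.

L = (-1 - 2·x)·Dx + (1 + 2·x + 2·x^2)·Dx^2  (order 2).
h: a_k = 0, -2, -1, -1/3, 1/4, -3/20, 1/24, 3/56, -7/64, 61/576, …
ICs: h(0) = 0, h′(0) = -2.

f: a_k = -2, -1, 1/4, -1/8, 5/64, -7/128, 21/512, -33/1024, 429/16384, -715/32768, …
Change of var in L_f (x↦r) gives L₀.
h=∫h₀ ⇒ L = L₀·Dx.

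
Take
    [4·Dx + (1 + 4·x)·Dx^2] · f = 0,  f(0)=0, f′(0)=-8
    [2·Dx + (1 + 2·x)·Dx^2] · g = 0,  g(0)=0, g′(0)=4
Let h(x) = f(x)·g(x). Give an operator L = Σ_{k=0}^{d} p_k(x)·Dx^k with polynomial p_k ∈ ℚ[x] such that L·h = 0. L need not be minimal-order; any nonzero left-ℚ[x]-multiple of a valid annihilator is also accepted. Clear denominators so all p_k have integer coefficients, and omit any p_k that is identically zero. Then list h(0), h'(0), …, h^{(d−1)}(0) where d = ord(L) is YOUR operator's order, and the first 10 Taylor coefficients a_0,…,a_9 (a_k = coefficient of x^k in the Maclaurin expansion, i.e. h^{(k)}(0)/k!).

L = (160 + 768·x + 1024·x^2)·Dx + (264 + 2144·x + 5760·x^2 + 5120·x^3)·Dx^2 + (64 + 720·x + 2976·x^2 + 5376·x^3 + 3584·x^4)·Dx^3 + (3 + 44·x + 252·x^2 + 704·x^3 + 960·x^4 + 512·x^5)·Dx^4  (order 4).
h: a_k = 0, 0, -32, 96, -832/3, 832, -117376/45, 42496/5, -600064/21, 3446272/35, …
ICs: h(0) = 0, h′(0) = 0, h′′(0) = -64, h′′′(0) = 576.

f: a_k = 0, -8, 16, -128/3, 128, -2048/5, 4096/3, -32768/7, 16384, -524288/9, …
g: a_k = 0, 4, -4, 16/3, -8, 64/5, -64/3, 256/7, -64, 1024/9, …
Product ⇒ symmetric product L₀, ord ≤ 4.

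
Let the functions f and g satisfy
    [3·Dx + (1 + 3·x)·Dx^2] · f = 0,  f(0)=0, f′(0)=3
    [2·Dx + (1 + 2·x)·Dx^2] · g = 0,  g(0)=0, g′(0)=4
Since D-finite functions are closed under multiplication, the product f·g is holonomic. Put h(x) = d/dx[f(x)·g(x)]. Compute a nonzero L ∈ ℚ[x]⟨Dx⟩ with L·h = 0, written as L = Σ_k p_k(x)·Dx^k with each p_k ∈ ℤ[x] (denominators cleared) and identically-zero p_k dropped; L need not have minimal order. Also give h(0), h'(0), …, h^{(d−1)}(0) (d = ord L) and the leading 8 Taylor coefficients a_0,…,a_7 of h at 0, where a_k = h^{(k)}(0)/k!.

f: a_k = 0, 3, -9/2, 9, -81/4, 243/5, -243/2, 2187/7, …
g: a_k = 0, 4, -4, 16/3, -8, 64/5, -64/3, 256/7, …
L₀ := L_f ⊗_s L_g (sym. prod.), ord ≤ 4.
h₀' ⇒ L via d/dx closure of L₀.
L = (156 + 720·x + 864·x^2) + (310 + 2244·x + 5400·x^2 + 4320·x^3)·Dx + (88 + 860·x + 3132·x^2 + 5040·x^3 + 3024·x^4)·Dx^2 + (5 + 62·x + 305·x^2 + 744·x^3 + 900·x^4 + 432·x^5)·Dx^3  (order 3).
h: a_k = 0, 24, -90, 280, -825, 11934/5, -6874, 693792/35, …
ICs: h(0) = 0, h′(0) = 24, h′′(0) = -180.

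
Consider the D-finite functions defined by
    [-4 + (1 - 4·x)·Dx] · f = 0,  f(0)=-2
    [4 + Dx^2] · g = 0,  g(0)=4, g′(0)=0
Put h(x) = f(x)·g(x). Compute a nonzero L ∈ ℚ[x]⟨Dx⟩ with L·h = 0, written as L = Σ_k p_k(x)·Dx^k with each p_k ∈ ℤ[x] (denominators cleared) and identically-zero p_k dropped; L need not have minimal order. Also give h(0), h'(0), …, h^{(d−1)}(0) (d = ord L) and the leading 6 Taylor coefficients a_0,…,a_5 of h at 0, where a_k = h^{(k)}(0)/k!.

f: a_k = -2, -8, -32, -128, -512, -2048, …
g: a_k = 4, 0, -8, 0, 8/3, 0, …
Product ⇒ symmetric product L₀, ord ≤ 2.
L = (-4 + 16·x) + 8·Dx + (-1 + 4·x)·Dx^2  (order 2).
h: a_k = -8, -32, -112, -448, -5392/3, -21568/3, …
ICs: h(0) = -8, h′(0) = -32.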